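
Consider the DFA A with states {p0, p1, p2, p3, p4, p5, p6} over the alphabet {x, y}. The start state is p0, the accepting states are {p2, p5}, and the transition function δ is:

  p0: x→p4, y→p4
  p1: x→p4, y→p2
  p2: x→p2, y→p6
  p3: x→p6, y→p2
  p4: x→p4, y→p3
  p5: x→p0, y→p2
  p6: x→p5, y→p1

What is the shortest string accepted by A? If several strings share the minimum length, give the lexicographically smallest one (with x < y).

xyy

A breadth-first search from p0 reaches an accepting state first via the path p0 → p4 → p3 → p2 on input xyy.
No string of length < 3 is accepted (BFS exhausts all shorter strings without reaching an accepting state), and xyy is the lexicographically least accepting string of length 3.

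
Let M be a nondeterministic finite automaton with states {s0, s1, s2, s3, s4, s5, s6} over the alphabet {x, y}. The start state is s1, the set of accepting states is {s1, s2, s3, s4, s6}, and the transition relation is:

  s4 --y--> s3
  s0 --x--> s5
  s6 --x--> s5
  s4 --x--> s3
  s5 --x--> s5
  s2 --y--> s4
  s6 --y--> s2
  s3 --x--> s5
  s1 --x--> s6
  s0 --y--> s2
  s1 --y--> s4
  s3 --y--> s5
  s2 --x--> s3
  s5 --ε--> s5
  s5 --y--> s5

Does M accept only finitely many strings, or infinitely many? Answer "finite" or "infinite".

The useful states (reachable from s1 and able to reach an accepting state) are {s1, s2, s3, s4, s6}.
Restricted to these states the transition graph has no cycle, so every accepting path has bounded length and L is finite.

finite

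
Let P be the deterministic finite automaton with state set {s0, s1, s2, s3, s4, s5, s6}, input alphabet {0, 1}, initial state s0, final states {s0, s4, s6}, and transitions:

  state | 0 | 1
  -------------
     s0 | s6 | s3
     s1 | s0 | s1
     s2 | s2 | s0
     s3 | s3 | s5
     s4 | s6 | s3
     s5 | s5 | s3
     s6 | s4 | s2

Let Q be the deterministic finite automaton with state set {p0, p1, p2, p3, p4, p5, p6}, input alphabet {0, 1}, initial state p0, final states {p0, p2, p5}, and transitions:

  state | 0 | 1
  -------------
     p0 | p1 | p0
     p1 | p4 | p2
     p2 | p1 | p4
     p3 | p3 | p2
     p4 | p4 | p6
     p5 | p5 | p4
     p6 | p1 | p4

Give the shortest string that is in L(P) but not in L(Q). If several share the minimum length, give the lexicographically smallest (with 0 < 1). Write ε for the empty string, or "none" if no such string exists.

The string 0 is accepted by P but not by Q.
No shorter string lies in the difference, and 0 is the lexicographically first length-1 string in L(P) \ L(Q).

0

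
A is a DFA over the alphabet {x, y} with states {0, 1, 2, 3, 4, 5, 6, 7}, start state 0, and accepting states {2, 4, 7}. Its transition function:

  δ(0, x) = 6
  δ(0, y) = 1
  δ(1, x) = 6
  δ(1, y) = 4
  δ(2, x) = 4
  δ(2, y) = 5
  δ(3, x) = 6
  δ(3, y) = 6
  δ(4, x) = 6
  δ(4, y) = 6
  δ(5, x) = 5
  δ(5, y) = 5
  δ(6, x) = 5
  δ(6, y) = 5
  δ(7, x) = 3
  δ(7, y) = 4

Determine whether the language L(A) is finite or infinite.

The useful states (reachable from 0 and able to reach an accepting state) are {0, 1, 4}.
Restricted to these states the transition graph has no cycle, so every accepting path has bounded length and L is finite.

finite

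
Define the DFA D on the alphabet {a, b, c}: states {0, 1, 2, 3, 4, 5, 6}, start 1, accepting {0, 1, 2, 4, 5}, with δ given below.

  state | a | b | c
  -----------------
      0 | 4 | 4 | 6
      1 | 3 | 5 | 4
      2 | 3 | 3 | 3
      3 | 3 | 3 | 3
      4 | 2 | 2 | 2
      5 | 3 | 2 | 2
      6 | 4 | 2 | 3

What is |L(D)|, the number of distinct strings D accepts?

The useful subgraph on states {1, 2, 4, 5} is acyclic, so L(D) is finite; the longest accepting path visits 3 useful states, giving maximum string length 2.
Counting accepting paths from 1 by length: 1 of length 0, 2 of length 1, 5 of length 2. Total 8.

8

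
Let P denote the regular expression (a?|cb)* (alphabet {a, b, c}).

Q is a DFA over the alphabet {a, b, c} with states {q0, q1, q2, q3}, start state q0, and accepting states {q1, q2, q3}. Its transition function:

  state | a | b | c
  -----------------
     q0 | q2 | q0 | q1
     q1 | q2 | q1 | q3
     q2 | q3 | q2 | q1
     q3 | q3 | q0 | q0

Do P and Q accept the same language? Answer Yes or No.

The empty string ε is accepted by P but rejected by Q.
So L(P) ≠ L(Q).

No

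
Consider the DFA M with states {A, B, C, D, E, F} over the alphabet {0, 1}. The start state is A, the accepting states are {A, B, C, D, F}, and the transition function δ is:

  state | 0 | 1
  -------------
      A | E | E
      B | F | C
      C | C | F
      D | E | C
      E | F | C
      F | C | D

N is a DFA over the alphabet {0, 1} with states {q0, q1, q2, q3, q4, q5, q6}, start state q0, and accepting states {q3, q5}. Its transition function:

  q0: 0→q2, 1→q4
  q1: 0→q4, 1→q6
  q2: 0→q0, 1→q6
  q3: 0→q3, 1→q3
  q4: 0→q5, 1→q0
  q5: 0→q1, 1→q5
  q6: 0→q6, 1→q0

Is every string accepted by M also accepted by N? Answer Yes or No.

No

The empty string ε is in L(M) but not in L(N).
So L(M) ⊄ L(N).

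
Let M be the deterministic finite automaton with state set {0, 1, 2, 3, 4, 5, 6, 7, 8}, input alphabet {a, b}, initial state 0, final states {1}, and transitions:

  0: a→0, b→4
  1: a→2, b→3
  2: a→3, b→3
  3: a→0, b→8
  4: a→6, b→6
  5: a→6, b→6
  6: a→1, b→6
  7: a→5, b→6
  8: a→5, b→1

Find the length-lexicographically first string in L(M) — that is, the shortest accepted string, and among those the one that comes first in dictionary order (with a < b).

baa

A breadth-first search from 0 reaches an accepting state first via the path 0 → 4 → 6 → 1 on input baa.
No string of length < 3 is accepted (BFS exhausts all shorter strings without reaching an accepting state), and baa is the lexicographically least accepting string of length 3.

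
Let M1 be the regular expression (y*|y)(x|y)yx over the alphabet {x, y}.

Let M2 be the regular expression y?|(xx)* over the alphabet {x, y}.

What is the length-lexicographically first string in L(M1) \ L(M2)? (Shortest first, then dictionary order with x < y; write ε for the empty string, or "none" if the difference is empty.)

The string xyx is accepted by M1 but not by M2.
No shorter string lies in the difference, and xyx is the lexicographically first length-3 string in L(M1) \ L(M2).

xyx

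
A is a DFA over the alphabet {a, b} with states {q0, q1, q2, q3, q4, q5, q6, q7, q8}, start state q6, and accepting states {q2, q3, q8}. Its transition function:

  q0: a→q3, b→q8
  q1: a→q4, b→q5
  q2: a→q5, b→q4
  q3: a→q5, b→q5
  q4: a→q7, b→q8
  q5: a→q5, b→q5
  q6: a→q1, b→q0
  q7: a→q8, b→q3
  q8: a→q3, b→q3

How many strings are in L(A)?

The useful subgraph on states {q0, q1, q3, q4, q6, q7, q8} is acyclic, so L(A) is finite; the longest accepting path visits 6 useful states, giving maximum string length 5.
Counting accepting paths from q6 by length: 2 of length 2, 3 of length 3, 4 of length 4, 2 of length 5. Total 11.

11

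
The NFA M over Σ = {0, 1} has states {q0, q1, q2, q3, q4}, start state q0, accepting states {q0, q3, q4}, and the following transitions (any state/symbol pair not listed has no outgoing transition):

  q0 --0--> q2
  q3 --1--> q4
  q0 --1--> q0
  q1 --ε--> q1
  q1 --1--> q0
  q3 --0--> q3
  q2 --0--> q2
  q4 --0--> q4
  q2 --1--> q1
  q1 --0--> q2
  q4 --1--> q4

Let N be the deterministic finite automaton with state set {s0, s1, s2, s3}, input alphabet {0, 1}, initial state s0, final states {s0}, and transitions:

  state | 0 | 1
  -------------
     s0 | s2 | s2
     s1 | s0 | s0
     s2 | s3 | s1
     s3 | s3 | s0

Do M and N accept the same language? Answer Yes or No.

No

The string 1 is accepted by M but rejected by N.
So L(M) ≠ L(N).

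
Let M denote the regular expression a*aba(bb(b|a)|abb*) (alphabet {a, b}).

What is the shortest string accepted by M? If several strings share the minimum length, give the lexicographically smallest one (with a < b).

abaab

By inspection of the expression, no string of length less than 5 matches, and abaab is the lexicographically first match of length 5.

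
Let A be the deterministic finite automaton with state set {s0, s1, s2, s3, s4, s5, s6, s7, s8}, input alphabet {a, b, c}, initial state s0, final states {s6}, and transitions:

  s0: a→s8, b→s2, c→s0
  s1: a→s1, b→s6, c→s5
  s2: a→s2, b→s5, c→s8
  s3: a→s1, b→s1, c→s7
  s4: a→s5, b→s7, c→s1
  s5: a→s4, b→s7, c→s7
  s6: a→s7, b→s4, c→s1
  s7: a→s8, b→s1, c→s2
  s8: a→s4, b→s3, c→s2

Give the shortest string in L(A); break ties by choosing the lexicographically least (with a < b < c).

aacb

A breadth-first search from s0 reaches an accepting state first via the path s0 → s8 → s4 → s1 → s6 on input aacb.
No string of length < 4 is accepted (BFS exhausts all shorter strings without reaching an accepting state), and aacb is the lexicographically least accepting string of length 4.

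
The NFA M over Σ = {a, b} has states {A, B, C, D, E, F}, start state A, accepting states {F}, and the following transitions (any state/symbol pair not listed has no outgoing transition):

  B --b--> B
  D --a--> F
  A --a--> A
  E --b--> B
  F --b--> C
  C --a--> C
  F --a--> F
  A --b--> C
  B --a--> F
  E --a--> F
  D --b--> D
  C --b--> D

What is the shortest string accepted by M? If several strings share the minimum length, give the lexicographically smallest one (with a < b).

bba

A breadth-first search from A reaches an accepting state first via the path A → C → D → F on input bba.
No string of length < 3 is accepted (BFS exhausts all shorter strings without reaching an accepting state), and bba is the lexicographically least accepting string of length 3.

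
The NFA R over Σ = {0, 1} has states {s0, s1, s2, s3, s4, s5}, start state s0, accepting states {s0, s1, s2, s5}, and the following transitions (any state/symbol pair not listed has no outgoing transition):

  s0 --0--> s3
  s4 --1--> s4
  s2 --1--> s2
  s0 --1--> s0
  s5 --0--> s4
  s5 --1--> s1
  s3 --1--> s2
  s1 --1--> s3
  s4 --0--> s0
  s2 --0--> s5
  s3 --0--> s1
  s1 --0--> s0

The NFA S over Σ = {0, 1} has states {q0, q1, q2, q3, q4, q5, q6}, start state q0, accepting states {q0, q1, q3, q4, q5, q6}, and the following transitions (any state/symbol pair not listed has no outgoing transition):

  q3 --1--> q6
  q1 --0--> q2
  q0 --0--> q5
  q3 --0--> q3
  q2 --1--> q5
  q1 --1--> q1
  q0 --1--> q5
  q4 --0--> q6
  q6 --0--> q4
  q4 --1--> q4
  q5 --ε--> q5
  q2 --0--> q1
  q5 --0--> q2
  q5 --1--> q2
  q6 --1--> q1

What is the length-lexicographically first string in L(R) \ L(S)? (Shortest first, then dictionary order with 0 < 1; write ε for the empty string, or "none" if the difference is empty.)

00

The string 00 is accepted by R but not by S.
No shorter string lies in the difference, and 00 is the lexicographically first length-2 string in L(R) \ L(S).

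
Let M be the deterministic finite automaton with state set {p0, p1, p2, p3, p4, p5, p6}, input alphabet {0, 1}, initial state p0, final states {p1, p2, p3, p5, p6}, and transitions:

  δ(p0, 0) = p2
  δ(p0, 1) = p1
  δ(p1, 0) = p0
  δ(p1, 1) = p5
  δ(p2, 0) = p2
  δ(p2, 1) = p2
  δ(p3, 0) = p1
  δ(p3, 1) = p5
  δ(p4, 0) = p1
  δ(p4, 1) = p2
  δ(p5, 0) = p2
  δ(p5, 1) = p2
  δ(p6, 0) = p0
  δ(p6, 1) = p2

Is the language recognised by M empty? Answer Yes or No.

No

The string 0 is accepted: the run p0 → p2 ends in the accepting state p2.
Since at least one string is accepted, L(M) is not empty.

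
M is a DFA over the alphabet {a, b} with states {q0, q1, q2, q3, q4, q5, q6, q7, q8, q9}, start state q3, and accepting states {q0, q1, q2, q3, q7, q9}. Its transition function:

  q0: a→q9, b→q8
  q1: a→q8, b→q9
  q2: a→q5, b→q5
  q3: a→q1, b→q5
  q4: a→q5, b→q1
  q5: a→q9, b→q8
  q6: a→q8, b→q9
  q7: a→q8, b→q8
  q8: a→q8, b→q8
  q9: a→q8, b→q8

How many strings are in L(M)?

4

The useful subgraph on states {q1, q3, q5, q9} is acyclic, so L(M) is finite; the longest accepting path visits 3 useful states, giving maximum string length 2.
Counting accepting paths from q3 by length: 1 of length 0, 1 of length 1, 2 of length 2. Total 4.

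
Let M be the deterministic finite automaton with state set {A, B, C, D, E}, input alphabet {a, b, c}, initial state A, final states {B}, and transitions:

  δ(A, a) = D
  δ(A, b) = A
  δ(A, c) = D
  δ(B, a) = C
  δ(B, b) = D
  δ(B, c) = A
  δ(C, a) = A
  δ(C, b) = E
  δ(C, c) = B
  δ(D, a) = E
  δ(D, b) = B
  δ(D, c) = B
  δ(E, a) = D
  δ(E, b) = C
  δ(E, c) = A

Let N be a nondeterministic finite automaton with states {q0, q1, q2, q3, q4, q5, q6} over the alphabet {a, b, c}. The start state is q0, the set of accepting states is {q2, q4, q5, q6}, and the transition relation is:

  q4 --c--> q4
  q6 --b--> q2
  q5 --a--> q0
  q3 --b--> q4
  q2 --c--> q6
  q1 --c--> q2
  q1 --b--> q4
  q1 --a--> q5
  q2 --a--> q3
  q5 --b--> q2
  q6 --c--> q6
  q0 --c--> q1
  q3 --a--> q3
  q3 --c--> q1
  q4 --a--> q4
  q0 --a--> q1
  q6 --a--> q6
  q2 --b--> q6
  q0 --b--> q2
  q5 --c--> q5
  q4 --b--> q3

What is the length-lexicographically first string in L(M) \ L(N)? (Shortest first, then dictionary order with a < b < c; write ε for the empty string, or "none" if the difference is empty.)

bac

The string bac is accepted by M but not by N.
No shorter string lies in the difference, and bac is the lexicographically first length-3 string in L(M) \ L(N).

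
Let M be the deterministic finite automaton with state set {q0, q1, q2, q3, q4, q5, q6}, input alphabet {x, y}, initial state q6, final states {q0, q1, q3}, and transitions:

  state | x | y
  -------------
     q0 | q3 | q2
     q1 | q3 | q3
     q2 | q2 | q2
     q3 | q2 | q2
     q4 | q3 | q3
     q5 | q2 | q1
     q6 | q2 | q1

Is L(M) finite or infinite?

finite

The useful states (reachable from q6 and able to reach an accepting state) are {q1, q3, q6}.
Restricted to these states the transition graph has no cycle, so every accepting path has bounded length and L is finite.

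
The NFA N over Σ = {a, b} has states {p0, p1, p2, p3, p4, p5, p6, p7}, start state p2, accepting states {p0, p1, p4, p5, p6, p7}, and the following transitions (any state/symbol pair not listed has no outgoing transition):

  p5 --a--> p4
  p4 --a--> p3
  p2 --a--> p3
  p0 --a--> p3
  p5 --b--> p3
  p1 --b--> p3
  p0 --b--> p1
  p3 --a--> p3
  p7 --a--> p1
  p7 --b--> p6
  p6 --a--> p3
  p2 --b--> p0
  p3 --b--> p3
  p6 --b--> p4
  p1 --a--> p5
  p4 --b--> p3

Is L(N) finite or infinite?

finite

The useful states (reachable from p2 and able to reach an accepting state) are {p0, p1, p2, p4, p5}.
Restricted to these states the transition graph has no cycle, so every accepting path has bounded length and L is finite.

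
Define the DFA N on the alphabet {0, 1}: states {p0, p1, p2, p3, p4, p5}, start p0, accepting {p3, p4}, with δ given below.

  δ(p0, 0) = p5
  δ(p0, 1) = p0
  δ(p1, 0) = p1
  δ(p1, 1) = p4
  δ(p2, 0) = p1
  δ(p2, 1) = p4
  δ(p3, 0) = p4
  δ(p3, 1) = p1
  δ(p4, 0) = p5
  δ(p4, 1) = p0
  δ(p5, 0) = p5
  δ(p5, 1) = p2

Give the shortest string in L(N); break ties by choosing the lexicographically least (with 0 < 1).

A breadth-first search from p0 reaches an accepting state first via the path p0 → p5 → p2 → p4 on input 011.
No string of length < 3 is accepted (BFS exhausts all shorter strings without reaching an accepting state), and 011 is the lexicographically least accepting string of length 3.

011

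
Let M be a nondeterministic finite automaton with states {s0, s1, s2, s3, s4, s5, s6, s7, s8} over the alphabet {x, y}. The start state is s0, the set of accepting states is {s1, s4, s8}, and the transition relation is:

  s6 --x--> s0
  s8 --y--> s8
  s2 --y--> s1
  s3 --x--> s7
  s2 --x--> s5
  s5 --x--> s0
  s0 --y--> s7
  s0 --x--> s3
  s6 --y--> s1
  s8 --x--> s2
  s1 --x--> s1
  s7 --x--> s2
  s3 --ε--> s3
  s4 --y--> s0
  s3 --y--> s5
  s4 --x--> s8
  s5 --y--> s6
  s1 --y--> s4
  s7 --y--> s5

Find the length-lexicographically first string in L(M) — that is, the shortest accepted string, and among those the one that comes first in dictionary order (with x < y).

A breadth-first search from s0 reaches an accepting state first via the path s0 → s7 → s2 → s1 on input yxy.
No string of length < 3 is accepted (BFS exhausts all shorter strings without reaching an accepting state), and yxy is the lexicographically least accepting string of length 3.

yxy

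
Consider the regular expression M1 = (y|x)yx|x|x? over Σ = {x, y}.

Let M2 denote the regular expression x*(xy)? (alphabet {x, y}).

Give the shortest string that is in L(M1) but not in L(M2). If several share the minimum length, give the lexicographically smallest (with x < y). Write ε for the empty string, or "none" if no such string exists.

xyx

The string xyx is accepted by M1 but not by M2.
No shorter string lies in the difference, and xyx is the lexicographically first length-3 string in L(M1) \ L(M2).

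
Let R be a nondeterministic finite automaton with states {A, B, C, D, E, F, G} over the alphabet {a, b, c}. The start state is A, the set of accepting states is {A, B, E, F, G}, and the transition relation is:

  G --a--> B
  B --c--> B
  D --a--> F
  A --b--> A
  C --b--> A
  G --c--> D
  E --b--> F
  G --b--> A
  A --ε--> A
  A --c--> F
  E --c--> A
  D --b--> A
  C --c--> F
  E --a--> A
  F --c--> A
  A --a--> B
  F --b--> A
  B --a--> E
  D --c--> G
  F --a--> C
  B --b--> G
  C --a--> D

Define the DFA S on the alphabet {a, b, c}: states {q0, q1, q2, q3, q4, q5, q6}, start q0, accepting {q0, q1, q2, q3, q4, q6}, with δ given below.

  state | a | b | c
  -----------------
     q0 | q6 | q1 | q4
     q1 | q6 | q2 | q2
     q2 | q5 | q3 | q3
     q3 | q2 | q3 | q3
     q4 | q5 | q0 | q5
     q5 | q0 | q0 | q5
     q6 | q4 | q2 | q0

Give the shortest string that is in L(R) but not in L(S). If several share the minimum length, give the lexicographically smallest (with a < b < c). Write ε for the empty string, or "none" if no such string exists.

cc

The string cc is accepted by R but not by S.
No shorter string lies in the difference, and cc is the lexicographically first length-2 string in L(R) \ L(S).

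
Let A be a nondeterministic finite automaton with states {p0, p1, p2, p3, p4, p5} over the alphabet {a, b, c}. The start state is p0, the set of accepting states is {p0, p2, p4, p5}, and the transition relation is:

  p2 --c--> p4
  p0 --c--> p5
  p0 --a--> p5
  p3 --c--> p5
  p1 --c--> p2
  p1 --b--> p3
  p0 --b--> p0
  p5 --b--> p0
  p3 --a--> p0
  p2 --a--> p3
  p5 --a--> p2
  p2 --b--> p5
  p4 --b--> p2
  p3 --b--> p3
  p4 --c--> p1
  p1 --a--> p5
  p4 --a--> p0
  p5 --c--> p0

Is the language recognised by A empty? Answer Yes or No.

No

The empty string ε is accepted: the run p0 ends in the accepting state p0.
Since at least one string is accepted, L(A) is not empty.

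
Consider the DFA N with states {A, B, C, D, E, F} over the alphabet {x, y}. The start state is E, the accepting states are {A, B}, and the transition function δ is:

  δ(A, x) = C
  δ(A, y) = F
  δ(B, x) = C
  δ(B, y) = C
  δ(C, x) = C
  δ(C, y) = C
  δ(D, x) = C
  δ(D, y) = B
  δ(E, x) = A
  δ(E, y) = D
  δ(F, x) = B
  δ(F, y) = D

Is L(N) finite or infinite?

The useful states (reachable from E and able to reach an accepting state) are {A, B, D, E, F}.
Restricted to these states the transition graph has no cycle, so every accepting path has bounded length and L is finite.

finite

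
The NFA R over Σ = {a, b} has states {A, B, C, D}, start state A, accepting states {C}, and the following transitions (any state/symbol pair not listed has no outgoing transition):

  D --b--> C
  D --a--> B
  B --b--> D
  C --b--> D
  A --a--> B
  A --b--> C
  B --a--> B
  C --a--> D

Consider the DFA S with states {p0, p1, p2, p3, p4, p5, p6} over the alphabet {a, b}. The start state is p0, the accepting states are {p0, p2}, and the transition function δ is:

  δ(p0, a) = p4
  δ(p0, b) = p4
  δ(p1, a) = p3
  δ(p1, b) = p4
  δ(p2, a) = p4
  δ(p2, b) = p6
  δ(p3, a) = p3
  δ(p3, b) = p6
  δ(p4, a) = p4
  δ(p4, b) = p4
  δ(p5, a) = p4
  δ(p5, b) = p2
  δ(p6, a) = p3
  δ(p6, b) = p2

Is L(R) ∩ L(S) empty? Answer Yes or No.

Yes

Exploring the product automaton R × S from the start pair (A, p0), following both machines on each input symbol, reaches 4 state pairs: (A, p0), (B, p4), (C, p4), (D, p4).
R accepts in {C} and S accepts in {p0, p2}; no reachable pair has both components accepting, so no string drives both machines to acceptance simultaneously and L(R) ∩ L(S) = ∅.
So no string is accepted by both, and the intersection is empty.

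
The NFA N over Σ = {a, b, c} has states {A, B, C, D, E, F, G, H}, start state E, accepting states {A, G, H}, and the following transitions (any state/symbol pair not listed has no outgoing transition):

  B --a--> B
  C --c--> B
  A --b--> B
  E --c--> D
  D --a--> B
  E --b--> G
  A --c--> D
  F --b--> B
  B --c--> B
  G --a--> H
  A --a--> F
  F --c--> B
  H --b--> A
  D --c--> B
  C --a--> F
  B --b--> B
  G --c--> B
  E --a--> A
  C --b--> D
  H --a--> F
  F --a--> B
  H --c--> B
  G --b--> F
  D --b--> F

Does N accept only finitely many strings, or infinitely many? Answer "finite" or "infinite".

finite

The useful states (reachable from E and able to reach an accepting state) are {A, E, G, H}.
Restricted to these states the transition graph has no cycle, so every accepting path has bounded length and L is finite.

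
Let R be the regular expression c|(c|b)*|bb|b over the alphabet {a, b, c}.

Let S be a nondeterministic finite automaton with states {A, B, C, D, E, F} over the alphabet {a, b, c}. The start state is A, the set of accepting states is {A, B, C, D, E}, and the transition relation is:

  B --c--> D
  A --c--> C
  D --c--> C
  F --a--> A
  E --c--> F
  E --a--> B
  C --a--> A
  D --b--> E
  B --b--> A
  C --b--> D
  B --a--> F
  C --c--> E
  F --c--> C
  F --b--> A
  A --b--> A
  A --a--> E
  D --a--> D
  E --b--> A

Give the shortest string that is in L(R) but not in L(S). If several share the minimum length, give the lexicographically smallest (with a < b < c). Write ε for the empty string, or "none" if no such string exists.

The string ccc is accepted by R but not by S.
No shorter string lies in the difference, and ccc is the lexicographically first length-3 string in L(R) \ L(S).

ccc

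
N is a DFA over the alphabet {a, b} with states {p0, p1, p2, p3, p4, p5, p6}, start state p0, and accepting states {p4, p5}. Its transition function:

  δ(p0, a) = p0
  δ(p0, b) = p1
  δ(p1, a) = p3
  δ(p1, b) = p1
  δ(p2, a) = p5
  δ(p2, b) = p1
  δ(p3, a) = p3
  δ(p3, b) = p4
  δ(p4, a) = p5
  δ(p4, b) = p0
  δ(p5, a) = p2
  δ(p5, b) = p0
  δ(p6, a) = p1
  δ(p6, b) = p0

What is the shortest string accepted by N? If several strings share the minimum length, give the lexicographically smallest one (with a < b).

bab

A breadth-first search from p0 reaches an accepting state first via the path p0 → p1 → p3 → p4 on input bab.
No string of length < 3 is accepted (BFS exhausts all shorter strings without reaching an accepting state), and bab is the lexicographically least accepting string of length 3.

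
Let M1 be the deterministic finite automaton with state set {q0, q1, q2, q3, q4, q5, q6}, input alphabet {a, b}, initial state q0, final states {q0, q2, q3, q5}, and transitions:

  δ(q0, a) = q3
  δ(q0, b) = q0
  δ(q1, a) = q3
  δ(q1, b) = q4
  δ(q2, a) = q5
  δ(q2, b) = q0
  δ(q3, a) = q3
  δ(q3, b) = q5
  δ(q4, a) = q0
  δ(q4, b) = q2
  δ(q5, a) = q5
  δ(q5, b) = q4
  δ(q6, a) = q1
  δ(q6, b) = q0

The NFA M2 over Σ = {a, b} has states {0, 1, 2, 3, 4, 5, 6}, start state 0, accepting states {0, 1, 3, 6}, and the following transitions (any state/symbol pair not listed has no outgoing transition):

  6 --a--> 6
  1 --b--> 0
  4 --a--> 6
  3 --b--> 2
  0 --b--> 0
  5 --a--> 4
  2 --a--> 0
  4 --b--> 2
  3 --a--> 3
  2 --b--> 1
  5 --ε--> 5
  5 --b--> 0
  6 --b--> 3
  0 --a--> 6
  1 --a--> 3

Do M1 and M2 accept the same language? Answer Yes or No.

Yes

Exploring the product automaton M1 × M2 from the start pair (q0, 0), following both machines on each input symbol, reaches 5 state pairs: (q0, 0), (q3, 6), (q5, 3), (q4, 2), (q2, 1).
M1 accepts in {q0, q2, q3, q5} and M2 accepts in {0, 1, 3, 6}. In every reachable pair the two components are either both accepting — (q0, 0), (q3, 6), (q5, 3), (q2, 1) — or both non-accepting, so no string is accepted by exactly one of the machines: L(M1) \ L(M2) and L(M2) \ L(M1) are both empty.
Hence every string is accepted by M1 iff it is accepted by M2, and the two languages coincide.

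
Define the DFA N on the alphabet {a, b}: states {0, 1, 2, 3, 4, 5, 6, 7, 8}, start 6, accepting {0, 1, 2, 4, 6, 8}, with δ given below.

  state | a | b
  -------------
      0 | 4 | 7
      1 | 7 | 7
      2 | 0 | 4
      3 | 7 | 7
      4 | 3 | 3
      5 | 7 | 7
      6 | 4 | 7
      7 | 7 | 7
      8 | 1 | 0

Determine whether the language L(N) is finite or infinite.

The useful states (reachable from 6 and able to reach an accepting state) are {4, 6}.
Restricted to these states the transition graph has no cycle, so every accepting path has bounded length and L is finite.

finite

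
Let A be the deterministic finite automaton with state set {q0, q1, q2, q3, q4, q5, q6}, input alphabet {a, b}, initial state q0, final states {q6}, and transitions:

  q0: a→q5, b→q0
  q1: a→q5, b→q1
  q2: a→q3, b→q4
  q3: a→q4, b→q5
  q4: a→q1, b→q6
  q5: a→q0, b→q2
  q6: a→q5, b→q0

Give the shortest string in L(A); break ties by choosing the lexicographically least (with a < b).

A breadth-first search from q0 reaches an accepting state first via the path q0 → q5 → q2 → q4 → q6 on input abbb.
No string of length < 4 is accepted (BFS exhausts all shorter strings without reaching an accepting state), and abbb is the lexicographically least accepting string of length 4.

abbb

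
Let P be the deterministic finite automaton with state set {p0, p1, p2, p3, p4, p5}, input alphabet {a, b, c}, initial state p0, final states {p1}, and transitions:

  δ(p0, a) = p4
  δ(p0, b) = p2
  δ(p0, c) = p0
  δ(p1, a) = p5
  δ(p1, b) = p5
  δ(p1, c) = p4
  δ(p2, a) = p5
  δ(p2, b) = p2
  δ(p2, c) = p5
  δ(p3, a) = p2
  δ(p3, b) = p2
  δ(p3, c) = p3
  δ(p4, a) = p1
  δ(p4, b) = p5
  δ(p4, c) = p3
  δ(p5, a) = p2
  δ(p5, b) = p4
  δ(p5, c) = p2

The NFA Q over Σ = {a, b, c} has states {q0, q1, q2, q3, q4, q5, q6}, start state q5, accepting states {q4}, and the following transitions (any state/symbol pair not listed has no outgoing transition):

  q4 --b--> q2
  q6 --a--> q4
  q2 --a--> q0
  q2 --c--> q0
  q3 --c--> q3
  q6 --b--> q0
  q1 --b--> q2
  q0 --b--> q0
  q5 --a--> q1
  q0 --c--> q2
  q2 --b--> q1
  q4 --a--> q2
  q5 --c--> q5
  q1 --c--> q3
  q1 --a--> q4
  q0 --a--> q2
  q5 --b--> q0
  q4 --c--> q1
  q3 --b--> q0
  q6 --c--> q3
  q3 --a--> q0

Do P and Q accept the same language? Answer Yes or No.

Exploring the product automaton P × Q from the start pair (p0, q5), following both machines on each input symbol, reaches 6 state pairs: (p0, q5), (p4, q1), (p2, q0), (p1, q4), (p5, q2), (p3, q3).
P accepts in {p1} and Q accepts in {q4}. In every reachable pair the two components are either both accepting — (p1, q4) — or both non-accepting, so no string is accepted by exactly one of the machines: L(P) \ L(Q) and L(Q) \ L(P) are both empty.
Hence every string is accepted by P iff it is accepted by Q, and the two languages coincide.

Yes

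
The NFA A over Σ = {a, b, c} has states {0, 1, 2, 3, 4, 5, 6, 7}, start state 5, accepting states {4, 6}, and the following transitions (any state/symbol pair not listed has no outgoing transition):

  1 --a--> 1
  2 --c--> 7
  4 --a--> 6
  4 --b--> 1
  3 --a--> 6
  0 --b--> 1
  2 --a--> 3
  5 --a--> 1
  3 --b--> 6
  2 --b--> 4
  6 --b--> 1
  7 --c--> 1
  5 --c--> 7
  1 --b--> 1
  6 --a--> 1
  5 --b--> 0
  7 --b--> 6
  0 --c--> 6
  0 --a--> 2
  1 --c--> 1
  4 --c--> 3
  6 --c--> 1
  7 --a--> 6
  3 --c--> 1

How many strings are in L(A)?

11

The useful subgraph on states {0, 2, 3, 4, 5, 6, 7} is acyclic, so L(A) is finite; the longest accepting path visits 6 useful states, giving maximum string length 5.
Counting accepting paths from 5 by length: 3 of length 2, 1 of length 3, 5 of length 4, 2 of length 5. Total 11.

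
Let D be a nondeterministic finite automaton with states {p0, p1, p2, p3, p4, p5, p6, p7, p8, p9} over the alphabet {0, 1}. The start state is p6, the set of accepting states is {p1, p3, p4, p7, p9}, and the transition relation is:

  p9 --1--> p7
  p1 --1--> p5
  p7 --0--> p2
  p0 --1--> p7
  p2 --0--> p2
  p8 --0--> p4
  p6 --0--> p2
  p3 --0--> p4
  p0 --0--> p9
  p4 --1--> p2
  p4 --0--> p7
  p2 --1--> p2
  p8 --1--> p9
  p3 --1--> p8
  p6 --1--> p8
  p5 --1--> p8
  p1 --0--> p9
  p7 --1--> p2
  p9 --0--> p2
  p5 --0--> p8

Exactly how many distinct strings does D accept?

The useful subgraph on states {p4, p6, p7, p8, p9} is acyclic, so L(D) is finite; the longest accepting path visits 4 useful states, giving maximum string length 3.
Counting accepting paths from p6 by length: 2 of length 2, 2 of length 3. Total 4.

4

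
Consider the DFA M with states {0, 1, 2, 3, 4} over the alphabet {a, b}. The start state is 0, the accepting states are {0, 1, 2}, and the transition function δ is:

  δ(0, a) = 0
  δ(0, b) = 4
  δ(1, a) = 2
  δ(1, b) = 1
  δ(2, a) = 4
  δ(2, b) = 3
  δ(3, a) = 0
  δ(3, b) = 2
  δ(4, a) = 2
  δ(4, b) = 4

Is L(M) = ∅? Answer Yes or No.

No

The empty string ε is accepted: the run 0 ends in the accepting state 0.
Since at least one string is accepted, L(M) is not empty.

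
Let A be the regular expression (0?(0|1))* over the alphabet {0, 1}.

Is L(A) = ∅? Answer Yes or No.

The empty string ε matches the expression, so it belongs to L(A).
Since L(A) contains at least one string, it is not empty.

No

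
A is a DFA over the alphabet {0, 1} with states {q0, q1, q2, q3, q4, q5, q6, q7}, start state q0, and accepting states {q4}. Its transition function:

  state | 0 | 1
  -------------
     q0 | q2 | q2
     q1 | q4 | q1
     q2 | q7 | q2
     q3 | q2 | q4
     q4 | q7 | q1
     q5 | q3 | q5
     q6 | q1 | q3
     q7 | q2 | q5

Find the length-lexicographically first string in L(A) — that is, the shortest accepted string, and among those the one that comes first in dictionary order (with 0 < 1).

00101

A breadth-first search from q0 reaches an accepting state first via the path q0 → q2 → q7 → q5 → q3 → q4 on input 00101.
No string of length < 5 is accepted (BFS exhausts all shorter strings without reaching an accepting state), and 00101 is the lexicographically least accepting string of length 5.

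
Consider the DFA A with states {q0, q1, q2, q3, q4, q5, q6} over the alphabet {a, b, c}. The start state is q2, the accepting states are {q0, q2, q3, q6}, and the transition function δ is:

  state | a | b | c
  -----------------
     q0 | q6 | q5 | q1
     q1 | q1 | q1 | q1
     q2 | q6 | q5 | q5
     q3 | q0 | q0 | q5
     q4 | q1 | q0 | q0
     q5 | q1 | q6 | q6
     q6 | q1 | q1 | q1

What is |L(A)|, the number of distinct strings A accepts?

The useful subgraph on states {q2, q5, q6} is acyclic, so L(A) is finite; the longest accepting path visits 3 useful states, giving maximum string length 2.
Counting accepting paths from q2 by length: 1 of length 0, 1 of length 1, 4 of length 2. Total 6.

6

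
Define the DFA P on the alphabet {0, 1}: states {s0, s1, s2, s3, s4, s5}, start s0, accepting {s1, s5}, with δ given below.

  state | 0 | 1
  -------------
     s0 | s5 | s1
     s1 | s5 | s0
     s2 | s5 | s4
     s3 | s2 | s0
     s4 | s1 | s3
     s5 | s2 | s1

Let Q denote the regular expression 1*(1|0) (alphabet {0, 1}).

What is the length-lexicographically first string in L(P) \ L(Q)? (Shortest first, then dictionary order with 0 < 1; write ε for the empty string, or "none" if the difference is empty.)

01

The string 01 is accepted by P but not by Q.
No shorter string lies in the difference, and 01 is the lexicographically first length-2 string in L(P) \ L(Q).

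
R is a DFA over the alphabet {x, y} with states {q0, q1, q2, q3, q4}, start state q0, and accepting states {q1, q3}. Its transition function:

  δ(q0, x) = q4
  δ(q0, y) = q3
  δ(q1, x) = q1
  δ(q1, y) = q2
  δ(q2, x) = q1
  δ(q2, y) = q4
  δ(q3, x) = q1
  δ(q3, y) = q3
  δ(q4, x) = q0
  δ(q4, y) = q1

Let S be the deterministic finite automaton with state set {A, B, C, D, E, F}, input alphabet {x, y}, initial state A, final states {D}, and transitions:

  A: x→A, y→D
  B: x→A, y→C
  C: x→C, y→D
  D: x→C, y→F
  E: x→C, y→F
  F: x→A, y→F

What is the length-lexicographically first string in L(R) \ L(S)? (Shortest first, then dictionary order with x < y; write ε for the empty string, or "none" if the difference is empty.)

The string yx is accepted by R but not by S.
No shorter string lies in the difference, and yx is the lexicographically first length-2 string in L(R) \ L(S).

yx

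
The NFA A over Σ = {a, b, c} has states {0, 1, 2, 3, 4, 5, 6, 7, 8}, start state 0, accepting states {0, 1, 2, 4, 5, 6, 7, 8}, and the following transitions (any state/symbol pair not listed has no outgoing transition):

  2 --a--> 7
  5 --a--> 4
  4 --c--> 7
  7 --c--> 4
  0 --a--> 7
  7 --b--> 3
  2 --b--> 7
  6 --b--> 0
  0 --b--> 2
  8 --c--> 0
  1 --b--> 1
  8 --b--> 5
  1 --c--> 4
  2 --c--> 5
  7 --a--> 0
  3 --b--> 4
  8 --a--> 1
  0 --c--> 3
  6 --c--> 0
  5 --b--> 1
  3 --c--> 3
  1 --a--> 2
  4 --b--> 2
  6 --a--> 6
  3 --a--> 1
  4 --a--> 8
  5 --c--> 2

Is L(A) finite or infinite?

infinite

State 1 is reachable from the start and can reach an accepting state, and it lies on the cycle 1 → 1.
Traversing that cycle any number of times yields accepted strings of unbounded length, so the language is infinite.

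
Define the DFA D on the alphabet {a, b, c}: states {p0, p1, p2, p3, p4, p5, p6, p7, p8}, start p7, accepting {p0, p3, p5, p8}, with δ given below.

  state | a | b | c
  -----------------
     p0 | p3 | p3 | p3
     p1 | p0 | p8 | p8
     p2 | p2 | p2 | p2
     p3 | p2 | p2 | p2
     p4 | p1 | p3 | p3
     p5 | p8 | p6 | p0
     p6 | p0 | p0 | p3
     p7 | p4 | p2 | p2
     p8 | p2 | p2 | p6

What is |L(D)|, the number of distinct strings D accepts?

26

The useful subgraph on states {p0, p1, p3, p4, p6, p7, p8} is acyclic, so L(D) is finite; the longest accepting path visits 7 useful states, giving maximum string length 6.
Counting accepting paths from p7 by length: 2 of length 2, 3 of length 3, 3 of length 4, 6 of length 5, 12 of length 6. Total 26.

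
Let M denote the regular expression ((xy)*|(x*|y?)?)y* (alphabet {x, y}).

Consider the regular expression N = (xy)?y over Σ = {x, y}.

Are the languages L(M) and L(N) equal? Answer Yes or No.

No

The empty string ε is accepted by M but rejected by N.
So L(M) ≠ L(N).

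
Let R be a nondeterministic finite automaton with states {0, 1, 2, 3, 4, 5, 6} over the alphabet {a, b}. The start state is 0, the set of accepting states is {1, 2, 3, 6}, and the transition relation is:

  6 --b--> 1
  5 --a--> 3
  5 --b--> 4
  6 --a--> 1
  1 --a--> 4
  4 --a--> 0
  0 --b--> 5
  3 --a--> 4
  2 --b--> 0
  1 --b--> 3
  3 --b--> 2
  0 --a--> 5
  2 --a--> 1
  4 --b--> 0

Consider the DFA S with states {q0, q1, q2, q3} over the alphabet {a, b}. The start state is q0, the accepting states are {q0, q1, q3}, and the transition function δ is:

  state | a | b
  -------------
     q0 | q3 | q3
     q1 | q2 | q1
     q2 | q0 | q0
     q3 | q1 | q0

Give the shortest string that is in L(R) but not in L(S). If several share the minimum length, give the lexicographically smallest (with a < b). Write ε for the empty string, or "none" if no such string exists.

aaba

The string aaba is accepted by R but not by S.
No shorter string lies in the difference, and aaba is the lexicographically first length-4 string in L(R) \ L(S).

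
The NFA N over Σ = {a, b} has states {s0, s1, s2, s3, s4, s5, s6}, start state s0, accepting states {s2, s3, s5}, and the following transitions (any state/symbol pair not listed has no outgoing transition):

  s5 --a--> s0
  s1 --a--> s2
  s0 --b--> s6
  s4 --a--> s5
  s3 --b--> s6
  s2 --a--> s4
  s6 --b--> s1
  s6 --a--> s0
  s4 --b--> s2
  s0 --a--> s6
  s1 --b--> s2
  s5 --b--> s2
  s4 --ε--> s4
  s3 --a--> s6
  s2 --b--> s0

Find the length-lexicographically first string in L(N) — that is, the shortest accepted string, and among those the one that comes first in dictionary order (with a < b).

A breadth-first search from s0 reaches an accepting state first via the path s0 → s6 → s1 → s2 on input aba.
No string of length < 3 is accepted (BFS exhausts all shorter strings without reaching an accepting state), and aba is the lexicographically least accepting string of length 3.

aba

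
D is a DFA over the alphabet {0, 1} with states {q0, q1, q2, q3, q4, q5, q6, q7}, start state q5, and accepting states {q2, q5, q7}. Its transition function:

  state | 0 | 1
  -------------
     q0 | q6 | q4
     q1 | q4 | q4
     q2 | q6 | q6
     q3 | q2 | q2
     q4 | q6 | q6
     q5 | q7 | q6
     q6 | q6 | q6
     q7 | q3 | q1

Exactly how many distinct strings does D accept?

4

The useful subgraph on states {q2, q3, q5, q7} is acyclic, so L(D) is finite; the longest accepting path visits 4 useful states, giving maximum string length 3.
Counting accepting paths from q5 by length: 1 of length 0, 1 of length 1, 2 of length 3. Total 4.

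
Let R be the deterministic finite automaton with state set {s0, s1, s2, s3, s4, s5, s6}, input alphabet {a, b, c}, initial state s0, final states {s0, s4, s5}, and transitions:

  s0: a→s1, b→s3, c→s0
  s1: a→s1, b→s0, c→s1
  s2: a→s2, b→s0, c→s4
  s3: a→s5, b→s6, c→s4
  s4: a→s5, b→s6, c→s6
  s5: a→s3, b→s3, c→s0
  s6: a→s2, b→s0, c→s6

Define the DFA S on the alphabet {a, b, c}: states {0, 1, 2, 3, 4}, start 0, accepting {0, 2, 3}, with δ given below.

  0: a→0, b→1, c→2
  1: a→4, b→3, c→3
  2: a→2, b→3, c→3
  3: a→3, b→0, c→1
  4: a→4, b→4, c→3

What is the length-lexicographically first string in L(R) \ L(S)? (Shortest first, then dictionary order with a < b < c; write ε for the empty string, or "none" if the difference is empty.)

The string ab is accepted by R but not by S.
No shorter string lies in the difference, and ab is the lexicographically first length-2 string in L(R) \ L(S).

ab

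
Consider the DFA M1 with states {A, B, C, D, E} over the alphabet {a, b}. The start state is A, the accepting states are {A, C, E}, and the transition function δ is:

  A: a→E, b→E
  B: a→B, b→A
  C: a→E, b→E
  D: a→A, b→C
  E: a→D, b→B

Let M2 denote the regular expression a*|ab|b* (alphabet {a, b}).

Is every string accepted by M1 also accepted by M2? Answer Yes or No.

The string aab is in L(M1) but not in L(M2).
So L(M1) ⊄ L(M2).

No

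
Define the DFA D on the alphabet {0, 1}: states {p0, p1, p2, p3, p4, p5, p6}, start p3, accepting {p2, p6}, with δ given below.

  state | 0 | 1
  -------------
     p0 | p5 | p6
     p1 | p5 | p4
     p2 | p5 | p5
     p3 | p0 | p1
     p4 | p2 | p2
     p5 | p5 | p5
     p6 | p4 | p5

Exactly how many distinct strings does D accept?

5

The useful subgraph on states {p0, p1, p2, p3, p4, p6} is acyclic, so L(D) is finite; the longest accepting path visits 5 useful states, giving maximum string length 4.
Counting accepting paths from p3 by length: 1 of length 2, 2 of length 3, 2 of length 4. Total 5.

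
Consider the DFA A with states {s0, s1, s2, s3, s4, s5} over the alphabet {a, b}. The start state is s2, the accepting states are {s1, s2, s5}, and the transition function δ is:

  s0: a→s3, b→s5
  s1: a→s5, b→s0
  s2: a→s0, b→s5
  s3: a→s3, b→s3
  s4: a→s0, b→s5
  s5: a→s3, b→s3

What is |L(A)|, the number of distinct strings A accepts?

The useful subgraph on states {s0, s2, s5} is acyclic, so L(A) is finite; the longest accepting path visits 3 useful states, giving maximum string length 2.
Counting accepting paths from s2 by length: 1 of length 0, 1 of length 1, 1 of length 2. Total 3.

3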